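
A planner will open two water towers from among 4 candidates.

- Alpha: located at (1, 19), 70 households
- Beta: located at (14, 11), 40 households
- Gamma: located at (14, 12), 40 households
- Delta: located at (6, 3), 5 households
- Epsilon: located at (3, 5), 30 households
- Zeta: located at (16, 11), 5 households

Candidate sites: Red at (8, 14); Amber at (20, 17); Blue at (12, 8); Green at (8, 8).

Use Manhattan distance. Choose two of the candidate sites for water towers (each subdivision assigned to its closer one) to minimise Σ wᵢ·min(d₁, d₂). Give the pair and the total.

Evaluate every pair (each demand assigned to the nearer of the two):
  {Red, Blue}: total = 1730
  {Red, Green}: total = 1850
  {Blue, Green}: total = 2010
  {Red, Amber}: total = 2055
  {Amber, Green}: total = 2345
  {Amber, Blue}: total = 2360
Best pair: {Red, Blue} with total 1730.

{Red, Blue}, total 1730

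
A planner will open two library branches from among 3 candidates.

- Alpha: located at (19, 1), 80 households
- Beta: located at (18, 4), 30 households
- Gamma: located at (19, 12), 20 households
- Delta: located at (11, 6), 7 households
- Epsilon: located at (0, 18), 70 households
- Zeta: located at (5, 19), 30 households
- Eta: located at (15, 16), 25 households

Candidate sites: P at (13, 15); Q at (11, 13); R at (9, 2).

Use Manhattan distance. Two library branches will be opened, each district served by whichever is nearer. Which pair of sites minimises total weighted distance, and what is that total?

Evaluate every pair (each demand assigned to the nearer of the two):
  {P, R}: total = 2987
  {Q, R}: total = 3087
  {P, Q}: total = 3864
Best pair: {P, R} with total 2987.

{P, R}, total 2987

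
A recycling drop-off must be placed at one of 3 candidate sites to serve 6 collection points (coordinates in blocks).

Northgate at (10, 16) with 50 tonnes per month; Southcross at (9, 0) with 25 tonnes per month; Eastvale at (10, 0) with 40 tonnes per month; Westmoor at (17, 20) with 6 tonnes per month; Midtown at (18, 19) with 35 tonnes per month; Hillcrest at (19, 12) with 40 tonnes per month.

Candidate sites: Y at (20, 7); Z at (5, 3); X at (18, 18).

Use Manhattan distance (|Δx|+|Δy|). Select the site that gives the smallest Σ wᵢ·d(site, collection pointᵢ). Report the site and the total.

X, total 2548 blocks

Total weighted distance at each candidate:
  Y (20, 7): total = 2906
  Z (5, 3): total = 3504
  X (18, 18): total = 2548
Minimum is at X with total 2548 blocks.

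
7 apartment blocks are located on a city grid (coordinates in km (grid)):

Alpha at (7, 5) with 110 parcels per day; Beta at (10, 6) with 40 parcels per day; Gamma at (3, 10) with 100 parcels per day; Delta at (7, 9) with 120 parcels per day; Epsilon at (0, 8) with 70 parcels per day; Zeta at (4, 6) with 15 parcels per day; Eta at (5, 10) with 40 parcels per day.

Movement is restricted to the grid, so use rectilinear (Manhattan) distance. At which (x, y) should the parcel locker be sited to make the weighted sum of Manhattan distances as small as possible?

Manhattan distance separates: Σwᵢ(|x−xᵢ|+|y−yᵢ|) = Σwᵢ|x−xᵢ| + Σwᵢ|y−yᵢ|, so x and y are optimised independently as 1-D weighted medians.
Total weight W = 495; half = 247.5.
x-coordinate, sorted with cumulative weight:
  x=0 (Epsilon, w=70) cum 70
  x=3 (Gamma, w=100) cum 170
  x=4 (Zeta, w=15) cum 185
  x=5 (Eta, w=40) cum 225
  x=7 (Alpha, w=110) cum 335  ← median
  x=7 (Delta, w=120) cum 455
  x=10 (Beta, w=40) cum 495
⇒ x* = 7
y-coordinate, sorted with cumulative weight:
  y=5 (Alpha, w=110) cum 110
  y=6 (Beta, w=40) cum 150
  y=6 (Zeta, w=15) cum 165
  y=8 (Epsilon, w=70) cum 235
  y=9 (Delta, w=120) cum 355  ← median
  y=10 (Gamma, w=100) cum 455
  y=10 (Eta, w=40) cum 495
⇒ y* = 9

(7, 9)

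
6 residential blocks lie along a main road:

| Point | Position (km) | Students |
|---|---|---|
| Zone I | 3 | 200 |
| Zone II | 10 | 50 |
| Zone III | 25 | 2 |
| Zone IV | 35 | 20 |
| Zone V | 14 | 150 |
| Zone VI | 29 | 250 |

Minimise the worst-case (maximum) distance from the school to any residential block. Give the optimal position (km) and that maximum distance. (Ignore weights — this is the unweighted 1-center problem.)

The 1-center on a line is the midpoint of the two extreme points: leftmost at 3, rightmost at 35.
Optimal location = (3 + 35)/2 = 19; maximum distance = (35 − 3)/2 = 16.

location 19, max distance 16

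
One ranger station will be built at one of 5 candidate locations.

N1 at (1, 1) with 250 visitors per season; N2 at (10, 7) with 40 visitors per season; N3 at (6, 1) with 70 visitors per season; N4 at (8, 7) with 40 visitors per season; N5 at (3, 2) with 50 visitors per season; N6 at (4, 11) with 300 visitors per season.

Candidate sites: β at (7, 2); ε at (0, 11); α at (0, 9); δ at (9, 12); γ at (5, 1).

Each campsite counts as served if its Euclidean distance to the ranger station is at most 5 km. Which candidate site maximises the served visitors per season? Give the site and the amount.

γ, covering 370

Coverage radius r = 5 km; a point is covered iff (Δx)²+(Δy)² ≤ 5² = 25.
  β (7, 2): covers {N3, N5} → 120
  ε (0, 11): covers {N6} → 300
  α (0, 9): covers {N6} → 300
  δ (9, 12): covers {none} → 0
  γ (5, 1): covers {N1, N3, N5} → 370
Maximum coverage at γ: 370 visitors per season.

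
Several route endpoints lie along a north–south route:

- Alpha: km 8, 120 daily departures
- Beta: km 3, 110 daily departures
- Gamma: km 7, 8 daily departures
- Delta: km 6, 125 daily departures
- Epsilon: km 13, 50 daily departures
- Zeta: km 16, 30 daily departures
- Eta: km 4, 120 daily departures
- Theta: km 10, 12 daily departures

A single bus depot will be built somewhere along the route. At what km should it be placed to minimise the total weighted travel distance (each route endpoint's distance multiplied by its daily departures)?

For a sum of weighted absolute distances on a line, the optimum is the weighted median (not the mean). Total weight W = 575; half-weight = 287.5.
Sort by position and accumulate weight:
  km 3 (Beta, w=110) → cum 110
  km 4 (Eta, w=120) → cum 230
  km 6 (Delta, w=125) → cum 355  ≥ 287.5 → median here
  km 7 (Gamma, w=8) → cum 363
  km 8 (Alpha, w=120) → cum 483
  km 10 (Theta, w=12) → cum 495
  km 13 (Epsilon, w=50) → cum 545
  km 16 (Zeta, w=30) → cum 575
Optimal location: km 6.

x = 6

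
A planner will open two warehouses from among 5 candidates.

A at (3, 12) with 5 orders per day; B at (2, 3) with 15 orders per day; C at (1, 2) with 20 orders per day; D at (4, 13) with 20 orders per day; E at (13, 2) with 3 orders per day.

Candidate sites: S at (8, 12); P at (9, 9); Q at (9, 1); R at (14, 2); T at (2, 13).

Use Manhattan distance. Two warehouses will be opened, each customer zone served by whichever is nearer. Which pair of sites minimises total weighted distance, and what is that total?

Evaluate every pair (each demand assigned to the nearer of the two):
  {Q, T}: total = 380
  {R, T}: total = 443
  {S, Q}: total = 455
  {P, T}: total = 473
  {S, T}: total = 485
  {P, Q}: total = 555
  {S, R}: total = 583
  {S, P}: total = 653
  {P, R}: total = 683
  {Q, R}: total = 743
Best pair: {Q, T} with total 380.

{Q, T}, total 380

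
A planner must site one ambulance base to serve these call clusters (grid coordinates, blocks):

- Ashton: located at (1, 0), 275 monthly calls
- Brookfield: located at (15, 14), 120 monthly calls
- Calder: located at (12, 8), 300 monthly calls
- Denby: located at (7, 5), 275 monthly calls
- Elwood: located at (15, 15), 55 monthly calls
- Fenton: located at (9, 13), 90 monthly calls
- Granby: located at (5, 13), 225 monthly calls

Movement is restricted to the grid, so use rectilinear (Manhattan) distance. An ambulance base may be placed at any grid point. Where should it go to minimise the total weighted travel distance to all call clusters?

Manhattan distance separates: Σwᵢ(|x−xᵢ|+|y−yᵢ|) = Σwᵢ|x−xᵢ| + Σwᵢ|y−yᵢ|, so x and y are optimised independently as 1-D weighted medians.
Total weight W = 1340; half = 670.
x-coordinate, sorted with cumulative weight:
  x=1 (Ashton, w=275) cum 275
  x=5 (Granby, w=225) cum 500
  x=7 (Denby, w=275) cum 775  ← median
  x=9 (Fenton, w=90) cum 865
  x=12 (Calder, w=300) cum 1165
  x=15 (Brookfield, w=120) cum 1285
  x=15 (Elwood, w=55) cum 1340
⇒ x* = 7
y-coordinate, sorted with cumulative weight:
  y=0 (Ashton, w=275) cum 275
  y=5 (Denby, w=275) cum 550
  y=8 (Calder, w=300) cum 850  ← median
  y=13 (Fenton, w=90) cum 940
  y=13 (Granby, w=225) cum 1165
  y=14 (Brookfield, w=120) cum 1285
  y=15 (Elwood, w=55) cum 1340
⇒ y* = 8

(7, 8)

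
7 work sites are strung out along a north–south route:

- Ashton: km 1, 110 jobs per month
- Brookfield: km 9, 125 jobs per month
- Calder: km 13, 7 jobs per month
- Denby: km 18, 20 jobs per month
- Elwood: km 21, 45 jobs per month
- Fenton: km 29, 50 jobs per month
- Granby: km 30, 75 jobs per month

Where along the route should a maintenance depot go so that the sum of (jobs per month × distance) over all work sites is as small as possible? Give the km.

x = 9

For a sum of weighted absolute distances on a line, the optimum is the weighted median (not the mean). Total weight W = 432; half-weight = 216.
Sort by position and accumulate weight:
  km 1 (Ashton, w=110) → cum 110
  km 9 (Brookfield, w=125) → cum 235  ≥ 216 → median here
  km 13 (Calder, w=7) → cum 242
  km 18 (Denby, w=20) → cum 262
  km 21 (Elwood, w=45) → cum 307
  km 29 (Fenton, w=50) → cum 357
  km 30 (Granby, w=75) → cum 432
Optimal location: km 9.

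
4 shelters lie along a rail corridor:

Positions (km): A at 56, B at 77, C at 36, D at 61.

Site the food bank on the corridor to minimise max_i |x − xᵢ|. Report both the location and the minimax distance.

location 56.5, max distance 20.5

The 1-center on a line is the midpoint of the two extreme points: leftmost at 36, rightmost at 77.
Optimal location = (36 + 77)/2 = 56.5; maximum distance = (77 − 36)/2 = 20.5.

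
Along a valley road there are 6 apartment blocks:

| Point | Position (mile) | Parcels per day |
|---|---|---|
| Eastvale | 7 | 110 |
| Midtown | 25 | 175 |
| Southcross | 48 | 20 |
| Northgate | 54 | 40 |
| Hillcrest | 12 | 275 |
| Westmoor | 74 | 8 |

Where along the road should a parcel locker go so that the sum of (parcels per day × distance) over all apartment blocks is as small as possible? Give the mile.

x = 12

For a sum of weighted absolute distances on a line, the optimum is the weighted median (not the mean). Total weight W = 628; half-weight = 314.
Sort by position and accumulate weight:
  mile 7 (Eastvale, w=110) → cum 110
  mile 12 (Hillcrest, w=275) → cum 385  ≥ 314 → median here
  mile 25 (Midtown, w=175) → cum 560
  mile 48 (Southcross, w=20) → cum 580
  mile 54 (Northgate, w=40) → cum 620
  mile 74 (Westmoor, w=8) → cum 628
Optimal location: mile 12.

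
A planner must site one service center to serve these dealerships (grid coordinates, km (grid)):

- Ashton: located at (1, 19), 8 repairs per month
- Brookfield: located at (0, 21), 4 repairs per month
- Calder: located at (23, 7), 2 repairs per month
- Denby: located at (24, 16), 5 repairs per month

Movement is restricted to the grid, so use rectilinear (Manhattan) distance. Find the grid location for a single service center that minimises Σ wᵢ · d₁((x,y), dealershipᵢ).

Manhattan distance separates: Σwᵢ(|x−xᵢ|+|y−yᵢ|) = Σwᵢ|x−xᵢ| + Σwᵢ|y−yᵢ|, so x and y are optimised independently as 1-D weighted medians.
Total weight W = 19; half = 9.5.
x-coordinate, sorted with cumulative weight:
  x=0 (Brookfield, w=4) cum 4
  x=1 (Ashton, w=8) cum 12  ← median
  x=23 (Calder, w=2) cum 14
  x=24 (Denby, w=5) cum 19
⇒ x* = 1
y-coordinate, sorted with cumulative weight:
  y=7 (Calder, w=2) cum 2
  y=16 (Denby, w=5) cum 7
  y=19 (Ashton, w=8) cum 15  ← median
  y=21 (Brookfield, w=4) cum 19
⇒ y* = 19

(1, 19)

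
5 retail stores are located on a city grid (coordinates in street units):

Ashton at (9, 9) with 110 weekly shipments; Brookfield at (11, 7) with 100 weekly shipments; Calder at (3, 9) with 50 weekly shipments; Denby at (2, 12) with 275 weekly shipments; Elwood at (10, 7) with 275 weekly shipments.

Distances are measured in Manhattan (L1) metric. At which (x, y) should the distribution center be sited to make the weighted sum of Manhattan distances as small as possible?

Manhattan distance separates: Σwᵢ(|x−xᵢ|+|y−yᵢ|) = Σwᵢ|x−xᵢ| + Σwᵢ|y−yᵢ|, so x and y are optimised independently as 1-D weighted medians.
Total weight W = 810; half = 405.
x-coordinate, sorted with cumulative weight:
  x=2 (Denby, w=275) cum 275
  x=3 (Calder, w=50) cum 325
  x=9 (Ashton, w=110) cum 435  ← median
  x=10 (Elwood, w=275) cum 710
  x=11 (Brookfield, w=100) cum 810
⇒ x* = 9
y-coordinate, sorted with cumulative weight:
  y=7 (Brookfield, w=100) cum 100
  y=7 (Elwood, w=275) cum 375
  y=9 (Ashton, w=110) cum 485  ← median
  y=9 (Calder, w=50) cum 535
  y=12 (Denby, w=275) cum 810
⇒ y* = 9

(9, 9)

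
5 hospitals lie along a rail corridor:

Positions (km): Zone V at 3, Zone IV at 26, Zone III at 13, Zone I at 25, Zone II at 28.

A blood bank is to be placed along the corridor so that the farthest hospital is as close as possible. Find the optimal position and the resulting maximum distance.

The 1-center on a line is the midpoint of the two extreme points: leftmost at 3, rightmost at 28.
Optimal location = (3 + 28)/2 = 15.5; maximum distance = (28 − 3)/2 = 12.5.

location 15.5, max distance 12.5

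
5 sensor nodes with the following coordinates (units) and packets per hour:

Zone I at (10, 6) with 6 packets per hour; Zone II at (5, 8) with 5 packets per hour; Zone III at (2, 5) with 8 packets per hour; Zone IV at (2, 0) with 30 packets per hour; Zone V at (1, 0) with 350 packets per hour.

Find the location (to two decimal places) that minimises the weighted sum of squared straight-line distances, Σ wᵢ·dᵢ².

The minimiser of Σwᵢ‖p−pᵢ‖² is the weighted centroid p* = (Σwᵢpᵢ)/(Σwᵢ).
Σwᵢ = 399.
Σwᵢxᵢ = 6·10 + 5·5 + 8·2 + 30·2 + 350·1 = 511.
Σwᵢyᵢ = 6·6 + 5·8 + 8·5 + 30·0 + 350·0 = 116.
x* = 511/399 = 1.28, y* = 116/399 = 0.29.

(1.28, 0.29)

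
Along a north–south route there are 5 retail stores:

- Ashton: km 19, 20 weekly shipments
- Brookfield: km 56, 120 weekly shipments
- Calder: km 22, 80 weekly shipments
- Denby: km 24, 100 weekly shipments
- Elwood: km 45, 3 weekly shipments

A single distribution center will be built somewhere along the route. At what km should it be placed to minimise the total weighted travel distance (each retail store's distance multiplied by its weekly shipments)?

For a sum of weighted absolute distances on a line, the optimum is the weighted median (not the mean). Total weight W = 323; half-weight = 161.5.
Sort by position and accumulate weight:
  km 19 (Ashton, w=20) → cum 20
  km 22 (Calder, w=80) → cum 100
  km 24 (Denby, w=100) → cum 200  ≥ 161.5 → median here
  km 45 (Elwood, w=3) → cum 203
  km 56 (Brookfield, w=120) → cum 323
Optimal location: km 24.

x = 24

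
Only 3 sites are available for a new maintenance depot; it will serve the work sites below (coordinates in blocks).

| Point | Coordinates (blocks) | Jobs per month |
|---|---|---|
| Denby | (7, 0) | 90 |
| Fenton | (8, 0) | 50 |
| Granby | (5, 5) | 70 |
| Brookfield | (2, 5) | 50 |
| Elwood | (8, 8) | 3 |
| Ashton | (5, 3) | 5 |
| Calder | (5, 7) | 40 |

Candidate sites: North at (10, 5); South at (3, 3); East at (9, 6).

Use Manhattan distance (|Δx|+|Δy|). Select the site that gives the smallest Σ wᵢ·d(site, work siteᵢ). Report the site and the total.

Total weighted distance at each candidate:
  North (10, 5): total = 2150
  South (3, 3): total = 1740
  East (9, 6): total = 2064
Minimum is at South with total 1740 blocks.

South, total 1740 blocks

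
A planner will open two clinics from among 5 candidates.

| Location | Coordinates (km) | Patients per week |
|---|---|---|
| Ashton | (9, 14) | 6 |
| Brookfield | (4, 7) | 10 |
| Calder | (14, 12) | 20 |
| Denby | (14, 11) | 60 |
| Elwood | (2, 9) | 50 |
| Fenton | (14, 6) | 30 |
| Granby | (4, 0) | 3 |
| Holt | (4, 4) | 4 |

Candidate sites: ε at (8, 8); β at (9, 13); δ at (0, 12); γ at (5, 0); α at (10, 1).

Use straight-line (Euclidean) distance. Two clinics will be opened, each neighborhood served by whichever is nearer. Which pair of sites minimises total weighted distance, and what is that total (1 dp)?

Evaluate every pair (each demand assigned to the nearer of the two):
  {β, δ}: total = 1007.2
  {ε, β}: total = 1015.7
  {ε, δ}: total = 1043.9
  {ε, γ}: total = 1137.8
  {β, α}: total = 1149.5
  {ε, α}: total = 1159.2
  {β, γ}: total = 1182.5
  {δ, α}: total = 1417.1
  {γ, α}: total = 1715.2
  {δ, γ}: total = 1765.8
Best pair: {β, δ} with total 1007.2.

{β, δ}, total 1007.2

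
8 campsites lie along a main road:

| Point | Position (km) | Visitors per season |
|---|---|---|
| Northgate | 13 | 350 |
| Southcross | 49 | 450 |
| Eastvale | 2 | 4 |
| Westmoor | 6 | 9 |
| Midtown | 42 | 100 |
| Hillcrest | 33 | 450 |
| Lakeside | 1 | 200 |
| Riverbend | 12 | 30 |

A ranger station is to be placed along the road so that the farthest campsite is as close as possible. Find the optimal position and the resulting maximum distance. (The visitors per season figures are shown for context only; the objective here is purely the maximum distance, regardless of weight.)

location 25, max distance 24

The 1-center on a line is the midpoint of the two extreme points: leftmost at 1, rightmost at 49.
Optimal location = (1 + 49)/2 = 25; maximum distance = (49 − 1)/2 = 24.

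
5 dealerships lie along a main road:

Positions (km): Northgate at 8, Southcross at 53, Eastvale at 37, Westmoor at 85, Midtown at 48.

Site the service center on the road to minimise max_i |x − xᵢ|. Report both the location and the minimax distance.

location 46.5, max distance 38.5

The 1-center on a line is the midpoint of the two extreme points: leftmost at 8, rightmost at 85.
Optimal location = (8 + 85)/2 = 46.5; maximum distance = (85 − 8)/2 = 38.5.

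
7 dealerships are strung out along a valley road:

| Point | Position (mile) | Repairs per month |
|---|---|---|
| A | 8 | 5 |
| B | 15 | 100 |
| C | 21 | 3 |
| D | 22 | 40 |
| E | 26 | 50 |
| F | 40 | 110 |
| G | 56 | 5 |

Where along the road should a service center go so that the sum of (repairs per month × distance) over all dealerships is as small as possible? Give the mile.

For a sum of weighted absolute distances on a line, the optimum is the weighted median (not the mean). Total weight W = 313; half-weight = 156.5.
Sort by position and accumulate weight:
  mile 8 (A, w=5) → cum 5
  mile 15 (B, w=100) → cum 105
  mile 21 (C, w=3) → cum 108
  mile 22 (D, w=40) → cum 148
  mile 26 (E, w=50) → cum 198  ≥ 156.5 → median here
  mile 40 (F, w=110) → cum 308
  mile 56 (G, w=5) → cum 313
Optimal location: mile 26.

x = 26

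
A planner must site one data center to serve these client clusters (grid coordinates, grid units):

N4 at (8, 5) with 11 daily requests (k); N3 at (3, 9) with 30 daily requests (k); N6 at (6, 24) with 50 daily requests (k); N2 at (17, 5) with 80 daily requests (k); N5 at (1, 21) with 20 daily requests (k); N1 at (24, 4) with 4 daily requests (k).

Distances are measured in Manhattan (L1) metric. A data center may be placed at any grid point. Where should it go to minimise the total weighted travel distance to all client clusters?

Manhattan distance separates: Σwᵢ(|x−xᵢ|+|y−yᵢ|) = Σwᵢ|x−xᵢ| + Σwᵢ|y−yᵢ|, so x and y are optimised independently as 1-D weighted medians.
Total weight W = 195; half = 97.5.
x-coordinate, sorted with cumulative weight:
  x=1 (N5, w=20) cum 20
  x=3 (N3, w=30) cum 50
  x=6 (N6, w=50) cum 100  ← median
  x=8 (N4, w=11) cum 111
  x=17 (N2, w=80) cum 191
  x=24 (N1, w=4) cum 195
⇒ x* = 6
y-coordinate, sorted with cumulative weight:
  y=4 (N1, w=4) cum 4
  y=5 (N4, w=11) cum 15
  y=5 (N2, w=80) cum 95
  y=9 (N3, w=30) cum 125  ← median
  y=21 (N5, w=20) cum 145
  y=24 (N6, w=50) cum 195
⇒ y* = 9

(6, 9)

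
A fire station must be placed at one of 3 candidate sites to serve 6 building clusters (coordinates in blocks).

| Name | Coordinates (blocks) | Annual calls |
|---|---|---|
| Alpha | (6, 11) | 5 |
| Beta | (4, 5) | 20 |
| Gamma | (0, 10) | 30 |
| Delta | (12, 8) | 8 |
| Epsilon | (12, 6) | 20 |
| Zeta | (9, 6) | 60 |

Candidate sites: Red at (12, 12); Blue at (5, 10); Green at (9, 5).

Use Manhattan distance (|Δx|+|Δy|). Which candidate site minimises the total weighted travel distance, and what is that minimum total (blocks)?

Total weighted distance at each candidate:
  Red (12, 12): total = 1447
  Blue (5, 10): total = 1052
  Green (9, 5): total = 753
Minimum is at Green with total 753 blocks.

Green, total 753 blocks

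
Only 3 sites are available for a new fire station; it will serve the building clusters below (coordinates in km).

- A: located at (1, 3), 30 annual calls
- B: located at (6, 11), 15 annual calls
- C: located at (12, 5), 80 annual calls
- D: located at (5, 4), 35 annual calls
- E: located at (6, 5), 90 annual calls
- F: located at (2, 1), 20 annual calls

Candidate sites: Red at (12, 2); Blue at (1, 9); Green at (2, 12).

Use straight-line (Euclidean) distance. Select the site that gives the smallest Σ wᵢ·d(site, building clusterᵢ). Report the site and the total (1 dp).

Total weighted distance at each candidate:
  Red (12, 2): total = 1793.2
  Blue (1, 9): total = 2158.8
  Green (2, 12): total = 2554.7
Minimum is at Red with total 1793.2 km.

Red, total 1793.2 km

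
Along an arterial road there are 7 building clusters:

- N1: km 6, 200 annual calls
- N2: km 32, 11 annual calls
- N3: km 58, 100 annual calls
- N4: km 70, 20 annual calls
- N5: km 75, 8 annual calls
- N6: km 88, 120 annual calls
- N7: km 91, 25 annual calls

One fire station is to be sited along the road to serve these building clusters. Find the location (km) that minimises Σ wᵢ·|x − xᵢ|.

For a sum of weighted absolute distances on a line, the optimum is the weighted median (not the mean). Total weight W = 484; half-weight = 242.
Sort by position and accumulate weight:
  km 6 (N1, w=200) → cum 200
  km 32 (N2, w=11) → cum 211
  km 58 (N3, w=100) → cum 311  ≥ 242 → median here
  km 70 (N4, w=20) → cum 331
  km 75 (N5, w=8) → cum 339
  km 88 (N6, w=120) → cum 459
  km 91 (N7, w=25) → cum 484
Optimal location: km 58.

x = 58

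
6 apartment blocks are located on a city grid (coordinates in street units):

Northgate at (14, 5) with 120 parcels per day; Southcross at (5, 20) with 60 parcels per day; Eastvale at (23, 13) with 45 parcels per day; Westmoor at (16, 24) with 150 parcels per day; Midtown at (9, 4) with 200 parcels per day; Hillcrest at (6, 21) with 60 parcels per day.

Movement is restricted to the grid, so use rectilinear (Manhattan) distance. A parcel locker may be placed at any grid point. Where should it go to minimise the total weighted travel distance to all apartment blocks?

(9, 5)

Manhattan distance separates: Σwᵢ(|x−xᵢ|+|y−yᵢ|) = Σwᵢ|x−xᵢ| + Σwᵢ|y−yᵢ|, so x and y are optimised independently as 1-D weighted medians.
Total weight W = 635; half = 317.5.
x-coordinate, sorted with cumulative weight:
  x=5 (Southcross, w=60) cum 60
  x=6 (Hillcrest, w=60) cum 120
  x=9 (Midtown, w=200) cum 320  ← median
  x=14 (Northgate, w=120) cum 440
  x=16 (Westmoor, w=150) cum 590
  x=23 (Eastvale, w=45) cum 635
⇒ x* = 9
y-coordinate, sorted with cumulative weight:
  y=4 (Midtown, w=200) cum 200
  y=5 (Northgate, w=120) cum 320  ← median
  y=13 (Eastvale, w=45) cum 365
  y=20 (Southcross, w=60) cum 425
  y=21 (Hillcrest, w=60) cum 485
  y=24 (Westmoor, w=150) cum 635
⇒ y* = 5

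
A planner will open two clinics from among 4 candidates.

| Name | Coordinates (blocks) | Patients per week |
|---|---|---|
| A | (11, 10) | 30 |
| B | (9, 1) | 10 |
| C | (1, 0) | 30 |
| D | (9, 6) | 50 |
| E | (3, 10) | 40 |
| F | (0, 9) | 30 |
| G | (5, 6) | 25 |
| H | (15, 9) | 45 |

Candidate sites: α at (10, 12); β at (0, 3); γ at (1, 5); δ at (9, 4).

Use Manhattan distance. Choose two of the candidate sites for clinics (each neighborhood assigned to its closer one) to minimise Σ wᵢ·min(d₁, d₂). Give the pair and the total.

{γ, δ}, total 1570

Evaluate every pair (each demand assigned to the nearer of the two):
  {γ, δ}: total = 1570
  {α, γ}: total = 1625
  {β, δ}: total = 1715
  {α, β}: total = 1770
  {α, δ}: total = 1840
  {β, γ}: total = 2495
Best pair: {γ, δ} with total 1570.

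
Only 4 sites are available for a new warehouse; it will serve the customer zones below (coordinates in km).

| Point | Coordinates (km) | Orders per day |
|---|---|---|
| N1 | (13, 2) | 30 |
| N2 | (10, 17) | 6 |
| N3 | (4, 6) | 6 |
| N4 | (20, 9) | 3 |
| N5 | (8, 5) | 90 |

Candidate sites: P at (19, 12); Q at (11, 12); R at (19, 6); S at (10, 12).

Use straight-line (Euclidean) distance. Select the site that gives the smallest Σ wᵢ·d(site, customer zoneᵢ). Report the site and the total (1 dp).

Total weighted distance at each candidate:
  P (19, 12): total = 1691.5
  Q (11, 12): total = 1105.7
  R (19, 6): total = 1395.2
  S (10, 12): total = 1080.7
Minimum is at S with total 1080.7 km.

S, total 1080.7 km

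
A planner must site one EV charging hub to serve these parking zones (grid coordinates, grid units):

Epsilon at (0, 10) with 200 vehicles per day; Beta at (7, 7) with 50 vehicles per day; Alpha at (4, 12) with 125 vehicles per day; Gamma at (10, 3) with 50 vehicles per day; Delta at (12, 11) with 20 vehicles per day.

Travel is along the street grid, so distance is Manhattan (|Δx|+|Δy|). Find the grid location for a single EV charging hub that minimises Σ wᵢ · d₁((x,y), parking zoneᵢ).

(4, 10)

Manhattan distance separates: Σwᵢ(|x−xᵢ|+|y−yᵢ|) = Σwᵢ|x−xᵢ| + Σwᵢ|y−yᵢ|, so x and y are optimised independently as 1-D weighted medians.
Total weight W = 445; half = 222.5.
x-coordinate, sorted with cumulative weight:
  x=0 (Epsilon, w=200) cum 200
  x=4 (Alpha, w=125) cum 325  ← median
  x=7 (Beta, w=50) cum 375
  x=10 (Gamma, w=50) cum 425
  x=12 (Delta, w=20) cum 445
⇒ x* = 4
y-coordinate, sorted with cumulative weight:
  y=3 (Gamma, w=50) cum 50
  y=7 (Beta, w=50) cum 100
  y=10 (Epsilon, w=200) cum 300  ← median
  y=11 (Delta, w=20) cum 320
  y=12 (Alpha, w=125) cum 445
⇒ y* = 10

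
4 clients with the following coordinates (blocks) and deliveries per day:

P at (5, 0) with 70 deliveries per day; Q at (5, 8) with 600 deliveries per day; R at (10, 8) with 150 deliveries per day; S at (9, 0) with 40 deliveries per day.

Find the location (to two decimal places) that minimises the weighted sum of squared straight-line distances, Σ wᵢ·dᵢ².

The minimiser of Σwᵢ‖p−pᵢ‖² is the weighted centroid p* = (Σwᵢpᵢ)/(Σwᵢ).
Σwᵢ = 860.
Σwᵢxᵢ = 70·5 + 600·5 + 150·10 + 40·9 = 5210.
Σwᵢyᵢ = 70·0 + 600·8 + 150·8 + 40·0 = 6000.
x* = 5210/860 = 6.06, y* = 6000/860 = 6.98.

(6.06, 6.98)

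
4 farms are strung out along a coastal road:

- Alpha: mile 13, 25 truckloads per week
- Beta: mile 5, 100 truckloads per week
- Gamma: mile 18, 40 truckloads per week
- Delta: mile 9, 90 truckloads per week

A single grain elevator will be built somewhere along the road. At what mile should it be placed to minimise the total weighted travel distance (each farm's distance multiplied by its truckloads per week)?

For a sum of weighted absolute distances on a line, the optimum is the weighted median (not the mean). Total weight W = 255; half-weight = 127.5.
Sort by position and accumulate weight:
  mile 5 (Beta, w=100) → cum 100
  mile 9 (Delta, w=90) → cum 190  ≥ 127.5 → median here
  mile 13 (Alpha, w=25) → cum 215
  mile 18 (Gamma, w=40) → cum 255
Optimal location: mile 9.

x = 9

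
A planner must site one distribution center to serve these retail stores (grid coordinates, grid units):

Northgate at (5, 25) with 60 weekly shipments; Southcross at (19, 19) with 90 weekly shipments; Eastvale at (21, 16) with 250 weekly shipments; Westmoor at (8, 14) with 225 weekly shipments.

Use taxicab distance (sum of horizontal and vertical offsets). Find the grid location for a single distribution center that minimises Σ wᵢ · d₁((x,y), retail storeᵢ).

(19, 16)

Manhattan distance separates: Σwᵢ(|x−xᵢ|+|y−yᵢ|) = Σwᵢ|x−xᵢ| + Σwᵢ|y−yᵢ|, so x and y are optimised independently as 1-D weighted medians.
Total weight W = 625; half = 312.5.
x-coordinate, sorted with cumulative weight:
  x=5 (Northgate, w=60) cum 60
  x=8 (Westmoor, w=225) cum 285
  x=19 (Southcross, w=90) cum 375  ← median
  x=21 (Eastvale, w=250) cum 625
⇒ x* = 19
y-coordinate, sorted with cumulative weight:
  y=14 (Westmoor, w=225) cum 225
  y=16 (Eastvale, w=250) cum 475  ← median
  y=19 (Southcross, w=90) cum 565
  y=25 (Northgate, w=60) cum 625
⇒ y* = 16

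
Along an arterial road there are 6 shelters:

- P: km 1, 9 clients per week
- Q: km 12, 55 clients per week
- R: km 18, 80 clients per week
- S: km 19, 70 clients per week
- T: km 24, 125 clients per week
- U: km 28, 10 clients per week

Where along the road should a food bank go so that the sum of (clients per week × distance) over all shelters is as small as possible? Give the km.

For a sum of weighted absolute distances on a line, the optimum is the weighted median (not the mean). Total weight W = 349; half-weight = 174.5.
Sort by position and accumulate weight:
  km 1 (P, w=9) → cum 9
  km 12 (Q, w=55) → cum 64
  km 18 (R, w=80) → cum 144
  km 19 (S, w=70) → cum 214  ≥ 174.5 → median here
  km 24 (T, w=125) → cum 339
  km 28 (U, w=10) → cum 349
Optimal location: km 19.

x = 19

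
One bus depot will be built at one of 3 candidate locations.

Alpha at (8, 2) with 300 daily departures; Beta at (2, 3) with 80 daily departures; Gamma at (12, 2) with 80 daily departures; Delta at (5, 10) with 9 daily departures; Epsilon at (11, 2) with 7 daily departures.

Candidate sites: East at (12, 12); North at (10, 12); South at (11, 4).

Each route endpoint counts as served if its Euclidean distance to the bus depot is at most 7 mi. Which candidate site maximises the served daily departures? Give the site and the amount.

Coverage radius r = 7 mi; a point is covered iff (Δx)²+(Δy)² ≤ 7² = 49.
  East (12, 12): covers {none} → 0
  North (10, 12): covers {Delta} → 9
  South (11, 4): covers {Alpha, Gamma, Epsilon} → 387
Maximum coverage at South: 387 daily departures.

South, covering 387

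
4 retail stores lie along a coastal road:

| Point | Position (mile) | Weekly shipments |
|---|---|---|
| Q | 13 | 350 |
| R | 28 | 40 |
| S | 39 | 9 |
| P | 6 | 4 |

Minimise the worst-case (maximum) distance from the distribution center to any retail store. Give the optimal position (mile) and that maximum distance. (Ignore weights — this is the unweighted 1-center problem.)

location 22.5, max distance 16.5

The 1-center on a line is the midpoint of the two extreme points: leftmost at 6, rightmost at 39.
Optimal location = (6 + 39)/2 = 22.5; maximum distance = (39 − 6)/2 = 16.5.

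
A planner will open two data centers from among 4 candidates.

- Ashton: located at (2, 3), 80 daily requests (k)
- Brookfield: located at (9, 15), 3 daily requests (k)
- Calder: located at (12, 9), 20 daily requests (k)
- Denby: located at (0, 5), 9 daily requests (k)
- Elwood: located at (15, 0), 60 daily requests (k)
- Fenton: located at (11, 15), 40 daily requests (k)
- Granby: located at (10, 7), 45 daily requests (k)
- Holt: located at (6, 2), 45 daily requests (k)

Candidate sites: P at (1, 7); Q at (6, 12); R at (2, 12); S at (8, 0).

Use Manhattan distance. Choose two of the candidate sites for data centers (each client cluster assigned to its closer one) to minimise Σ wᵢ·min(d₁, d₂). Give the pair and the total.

Evaluate every pair (each demand assigned to the nearer of the two):
  {Q, S}: total = 2360
  {P, S}: total = 2460
  {R, S}: total = 2576
  {P, Q}: total = 3060
  {P, R}: total = 3312
  {Q, R}: total = 3434
Best pair: {Q, S} with total 2360.

{Q, S}, total 2360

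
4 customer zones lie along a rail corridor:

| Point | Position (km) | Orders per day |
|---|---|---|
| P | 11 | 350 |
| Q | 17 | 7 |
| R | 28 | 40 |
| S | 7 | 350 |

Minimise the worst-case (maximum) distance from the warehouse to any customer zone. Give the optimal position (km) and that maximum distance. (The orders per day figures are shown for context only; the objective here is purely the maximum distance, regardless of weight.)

location 17.5, max distance 10.5

The 1-center on a line is the midpoint of the two extreme points: leftmost at 7, rightmost at 28.
Optimal location = (7 + 28)/2 = 17.5; maximum distance = (28 − 7)/2 = 10.5.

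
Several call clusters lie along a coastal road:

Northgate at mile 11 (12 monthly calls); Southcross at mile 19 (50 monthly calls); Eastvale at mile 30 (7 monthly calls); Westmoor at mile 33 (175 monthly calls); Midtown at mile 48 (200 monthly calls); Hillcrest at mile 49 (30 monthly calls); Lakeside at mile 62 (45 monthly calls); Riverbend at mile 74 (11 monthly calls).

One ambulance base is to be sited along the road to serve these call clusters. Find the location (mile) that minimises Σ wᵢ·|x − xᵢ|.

For a sum of weighted absolute distances on a line, the optimum is the weighted median (not the mean). Total weight W = 530; half-weight = 265.
Sort by position and accumulate weight:
  mile 11 (Northgate, w=12) → cum 12
  mile 19 (Southcross, w=50) → cum 62
  mile 30 (Eastvale, w=7) → cum 69
  mile 33 (Westmoor, w=175) → cum 244
  mile 48 (Midtown, w=200) → cum 444  ≥ 265 → median here
  mile 49 (Hillcrest, w=30) → cum 474
  mile 62 (Lakeside, w=45) → cum 519
  mile 74 (Riverbend, w=11) → cum 530
Optimal location: mile 48.

x = 48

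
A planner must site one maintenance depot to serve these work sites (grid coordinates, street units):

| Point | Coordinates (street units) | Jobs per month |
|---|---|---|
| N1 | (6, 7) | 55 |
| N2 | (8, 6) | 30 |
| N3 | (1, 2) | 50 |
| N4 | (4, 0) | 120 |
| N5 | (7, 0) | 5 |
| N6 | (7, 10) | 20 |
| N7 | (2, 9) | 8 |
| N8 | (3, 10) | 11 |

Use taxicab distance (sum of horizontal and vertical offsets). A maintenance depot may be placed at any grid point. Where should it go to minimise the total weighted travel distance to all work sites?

(4, 2)

Manhattan distance separates: Σwᵢ(|x−xᵢ|+|y−yᵢ|) = Σwᵢ|x−xᵢ| + Σwᵢ|y−yᵢ|, so x and y are optimised independently as 1-D weighted medians.
Total weight W = 299; half = 149.5.
x-coordinate, sorted with cumulative weight:
  x=1 (N3, w=50) cum 50
  x=2 (N7, w=8) cum 58
  x=3 (N8, w=11) cum 69
  x=4 (N4, w=120) cum 189  ← median
  x=6 (N1, w=55) cum 244
  x=7 (N5, w=5) cum 249
  x=7 (N6, w=20) cum 269
  x=8 (N2, w=30) cum 299
⇒ x* = 4
y-coordinate, sorted with cumulative weight:
  y=0 (N4, w=120) cum 120
  y=0 (N5, w=5) cum 125
  y=2 (N3, w=50) cum 175  ← median
  y=6 (N2, w=30) cum 205
  y=7 (N1, w=55) cum 260
  y=9 (N7, w=8) cum 268
  y=10 (N6, w=20) cum 288
  y=10 (N8, w=11) cum 299
⇒ y* = 2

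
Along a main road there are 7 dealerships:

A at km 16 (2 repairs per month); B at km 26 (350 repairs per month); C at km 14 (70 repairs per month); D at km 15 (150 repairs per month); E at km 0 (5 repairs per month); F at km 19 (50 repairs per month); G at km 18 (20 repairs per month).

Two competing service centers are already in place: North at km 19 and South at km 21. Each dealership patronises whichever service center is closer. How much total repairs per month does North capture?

297

The indifferent point is the midpoint (19+21)/2 = 20; dealerships left of it (closer to North at 19) go to North, those right go to South.
  E at 0 (w=5) → North
  C at 14 (w=70) → North
  D at 15 (w=150) → North
  A at 16 (w=2) → North
  G at 18 (w=20) → North
  F at 19 (w=50) → North
  B at 26 (w=350) → South
North captures 297; South captures 350.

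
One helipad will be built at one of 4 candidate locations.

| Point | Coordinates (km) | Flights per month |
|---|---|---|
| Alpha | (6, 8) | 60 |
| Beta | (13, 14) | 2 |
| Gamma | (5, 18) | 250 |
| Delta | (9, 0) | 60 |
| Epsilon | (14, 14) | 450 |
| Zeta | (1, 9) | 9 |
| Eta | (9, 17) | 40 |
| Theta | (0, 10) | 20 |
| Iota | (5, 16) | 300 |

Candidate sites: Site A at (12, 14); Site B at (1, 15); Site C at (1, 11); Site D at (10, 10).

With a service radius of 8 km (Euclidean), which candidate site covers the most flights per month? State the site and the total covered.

Site D, covering 852

Coverage radius r = 8 km; a point is covered iff (Δx)²+(Δy)² ≤ 8² = 64.
  Site A (12, 14): covers {Beta, Epsilon, Eta, Iota} → 792
  Site B (1, 15): covers {Gamma, Zeta, Theta, Iota} → 579
  Site C (1, 11): covers {Alpha, Zeta, Theta, Iota} → 389
  Site D (10, 10): covers {Alpha, Beta, Epsilon, Eta, Iota} → 852
Maximum coverage at Site D: 852 flights per month.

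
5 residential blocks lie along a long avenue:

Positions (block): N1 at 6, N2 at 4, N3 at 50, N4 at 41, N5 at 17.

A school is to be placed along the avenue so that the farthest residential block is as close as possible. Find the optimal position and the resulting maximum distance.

location 27, max distance 23

The 1-center on a line is the midpoint of the two extreme points: leftmost at 4, rightmost at 50.
Optimal location = (4 + 50)/2 = 27; maximum distance = (50 − 4)/2 = 23.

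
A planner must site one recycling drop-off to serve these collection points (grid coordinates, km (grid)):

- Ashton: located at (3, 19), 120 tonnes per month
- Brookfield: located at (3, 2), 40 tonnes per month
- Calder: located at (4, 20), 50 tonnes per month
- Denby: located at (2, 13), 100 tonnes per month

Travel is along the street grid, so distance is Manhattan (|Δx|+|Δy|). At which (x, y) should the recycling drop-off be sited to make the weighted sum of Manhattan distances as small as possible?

(3, 19)

Manhattan distance separates: Σwᵢ(|x−xᵢ|+|y−yᵢ|) = Σwᵢ|x−xᵢ| + Σwᵢ|y−yᵢ|, so x and y are optimised independently as 1-D weighted medians.
Total weight W = 310; half = 155.
x-coordinate, sorted with cumulative weight:
  x=2 (Denby, w=100) cum 100
  x=3 (Ashton, w=120) cum 220  ← median
  x=3 (Brookfield, w=40) cum 260
  x=4 (Calder, w=50) cum 310
⇒ x* = 3
y-coordinate, sorted with cumulative weight:
  y=2 (Brookfield, w=40) cum 40
  y=13 (Denby, w=100) cum 140
  y=19 (Ashton, w=120) cum 260  ← median
  y=20 (Calder, w=50) cum 310
⇒ y* = 19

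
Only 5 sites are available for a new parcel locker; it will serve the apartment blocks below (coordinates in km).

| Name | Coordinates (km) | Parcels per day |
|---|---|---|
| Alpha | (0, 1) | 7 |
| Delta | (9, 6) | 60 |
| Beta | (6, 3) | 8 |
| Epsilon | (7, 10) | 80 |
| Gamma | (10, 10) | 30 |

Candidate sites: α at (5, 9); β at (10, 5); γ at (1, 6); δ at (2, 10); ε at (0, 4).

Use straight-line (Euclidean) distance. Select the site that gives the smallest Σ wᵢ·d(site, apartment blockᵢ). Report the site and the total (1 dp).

α, total 746.6 km

Total weighted distance at each candidate:
  α (5, 9): total = 746.6
  β (10, 5): total = 812.5
  γ (1, 6): total = 1434.7
  δ (2, 10): total = 1252.8
  ε (0, 4): total = 1710.3
Minimum is at α with total 746.6 km.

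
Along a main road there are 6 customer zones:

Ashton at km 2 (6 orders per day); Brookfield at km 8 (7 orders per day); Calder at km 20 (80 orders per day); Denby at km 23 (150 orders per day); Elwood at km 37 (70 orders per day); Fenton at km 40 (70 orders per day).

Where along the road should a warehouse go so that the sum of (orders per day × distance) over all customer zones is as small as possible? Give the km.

For a sum of weighted absolute distances on a line, the optimum is the weighted median (not the mean). Total weight W = 383; half-weight = 191.5.
Sort by position and accumulate weight:
  km 2 (Ashton, w=6) → cum 6
  km 8 (Brookfield, w=7) → cum 13
  km 20 (Calder, w=80) → cum 93
  km 23 (Denby, w=150) → cum 243  ≥ 191.5 → median here
  km 37 (Elwood, w=70) → cum 313
  km 40 (Fenton, w=70) → cum 383
Optimal location: km 23.

x = 23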